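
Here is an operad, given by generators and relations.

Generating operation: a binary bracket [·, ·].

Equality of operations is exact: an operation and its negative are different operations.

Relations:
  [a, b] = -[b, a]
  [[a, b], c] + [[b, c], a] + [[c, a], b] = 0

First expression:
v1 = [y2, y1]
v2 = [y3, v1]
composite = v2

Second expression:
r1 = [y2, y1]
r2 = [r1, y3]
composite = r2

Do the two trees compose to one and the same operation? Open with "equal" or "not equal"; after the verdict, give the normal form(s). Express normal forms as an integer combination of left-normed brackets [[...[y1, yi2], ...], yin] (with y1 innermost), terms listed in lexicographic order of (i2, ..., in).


not equal; the first gives [[y1, y2], y3] and the second -[[y1, y2], y3]

The first expression, normalized: [[y1, y2], y3]
The second expression, normalized: -[[y1, y2], y3]
No match — not equal.


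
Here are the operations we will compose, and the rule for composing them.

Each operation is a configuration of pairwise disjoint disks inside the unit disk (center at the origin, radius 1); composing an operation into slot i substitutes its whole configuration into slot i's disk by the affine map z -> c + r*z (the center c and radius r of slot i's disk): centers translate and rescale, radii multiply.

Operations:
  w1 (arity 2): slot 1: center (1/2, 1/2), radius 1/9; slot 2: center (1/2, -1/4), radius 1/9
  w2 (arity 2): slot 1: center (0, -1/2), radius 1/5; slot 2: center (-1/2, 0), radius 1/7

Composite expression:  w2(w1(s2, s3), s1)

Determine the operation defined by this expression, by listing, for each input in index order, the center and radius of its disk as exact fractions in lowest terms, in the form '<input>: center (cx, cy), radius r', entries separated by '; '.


s1: center (-1/2, 0), radius 1/7; s2: center (1/10, -2/5), radius 1/45; s3: center (1/10, -11/20), radius 1/45

Below w2, radii multiply path by path; the s-disk centers shift.
input s2: applying the 2 nested substitutions gives center (1/10, -2/5), radius 1/45
input s3: applying the 2 nested substitutions gives center (1/10, -11/20), radius 1/45
input s1: applying the 1 nested substitution gives center (-1/2, 0), radius 1/7


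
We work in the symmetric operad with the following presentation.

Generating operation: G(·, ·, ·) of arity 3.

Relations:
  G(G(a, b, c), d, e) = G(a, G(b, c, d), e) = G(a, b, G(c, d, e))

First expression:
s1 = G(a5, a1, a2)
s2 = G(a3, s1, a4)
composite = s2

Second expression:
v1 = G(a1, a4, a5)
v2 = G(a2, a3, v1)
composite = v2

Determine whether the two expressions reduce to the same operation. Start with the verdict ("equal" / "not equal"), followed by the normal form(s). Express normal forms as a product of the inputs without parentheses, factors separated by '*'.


not equal; the first gives a3 * a5 * a1 * a2 * a4 and the second a2 * a3 * a1 * a4 * a5

The first expression, normalized: a3 * a5 * a1 * a2 * a4
The second expression, normalized: a2 * a3 * a1 * a4 * a5
The forms do not match — not equal.


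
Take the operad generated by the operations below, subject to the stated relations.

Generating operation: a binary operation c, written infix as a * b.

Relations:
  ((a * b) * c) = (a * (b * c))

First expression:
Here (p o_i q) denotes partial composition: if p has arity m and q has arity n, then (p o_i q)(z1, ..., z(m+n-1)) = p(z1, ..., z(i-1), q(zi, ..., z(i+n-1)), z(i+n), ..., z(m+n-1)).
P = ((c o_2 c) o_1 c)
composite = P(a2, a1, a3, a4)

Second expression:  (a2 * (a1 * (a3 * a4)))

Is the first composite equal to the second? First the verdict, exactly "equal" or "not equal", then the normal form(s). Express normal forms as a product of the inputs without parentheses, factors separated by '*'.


equal — both sides give a2 * a1 * a3 * a4


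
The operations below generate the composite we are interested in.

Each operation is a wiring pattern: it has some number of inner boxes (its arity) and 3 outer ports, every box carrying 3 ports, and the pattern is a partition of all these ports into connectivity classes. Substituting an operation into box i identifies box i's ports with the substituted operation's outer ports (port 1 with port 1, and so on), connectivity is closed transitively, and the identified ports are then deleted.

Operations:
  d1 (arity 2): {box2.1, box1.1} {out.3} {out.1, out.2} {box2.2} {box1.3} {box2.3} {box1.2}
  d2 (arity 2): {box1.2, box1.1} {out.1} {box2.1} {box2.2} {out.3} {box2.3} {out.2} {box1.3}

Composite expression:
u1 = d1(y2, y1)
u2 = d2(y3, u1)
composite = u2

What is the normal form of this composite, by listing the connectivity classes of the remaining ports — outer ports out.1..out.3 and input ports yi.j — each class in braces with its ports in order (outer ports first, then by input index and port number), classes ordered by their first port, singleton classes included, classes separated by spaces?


{out.1} {out.2} {out.3} {y1.1, y2.1} {y1.2} {y1.3} {y2.2} {y2.3} {y3.1, y3.2} {y3.3}


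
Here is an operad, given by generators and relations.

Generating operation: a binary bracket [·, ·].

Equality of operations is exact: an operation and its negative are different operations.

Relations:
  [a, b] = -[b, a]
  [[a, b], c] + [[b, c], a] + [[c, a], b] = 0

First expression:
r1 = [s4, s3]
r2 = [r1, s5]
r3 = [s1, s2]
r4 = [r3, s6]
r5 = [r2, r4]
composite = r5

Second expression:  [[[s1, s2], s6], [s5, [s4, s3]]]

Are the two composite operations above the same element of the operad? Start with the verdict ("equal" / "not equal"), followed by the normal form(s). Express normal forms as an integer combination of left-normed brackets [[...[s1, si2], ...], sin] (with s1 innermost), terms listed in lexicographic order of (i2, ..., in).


equal — both sides give [[[[[s1, s2], s6], s3], s4], s5] - [[[[[s1, s2], s6], s4], s3], s5] - [[[[[s1, s2], s6], s5], s3], s4] + [[[[[s1, s2], s6], s5], s4], s3]


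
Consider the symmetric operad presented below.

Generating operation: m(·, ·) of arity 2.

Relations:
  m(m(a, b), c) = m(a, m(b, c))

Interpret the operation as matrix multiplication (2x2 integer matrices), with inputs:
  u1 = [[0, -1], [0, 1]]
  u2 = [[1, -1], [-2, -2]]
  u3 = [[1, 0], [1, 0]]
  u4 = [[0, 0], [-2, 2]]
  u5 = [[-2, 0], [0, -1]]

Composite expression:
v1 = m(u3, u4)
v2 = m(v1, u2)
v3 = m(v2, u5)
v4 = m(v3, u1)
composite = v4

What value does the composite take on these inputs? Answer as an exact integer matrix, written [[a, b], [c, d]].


m(u3, u4) = [[0, 0], [0, 0]]
m(m(u3, u4), u2) = [[0, 0], [0, 0]]
m(m(m(u3, u4), u2), u5) = [[0, 0], [0, 0]]
m(m(m(m(u3, u4), u2), u5), u1) = [[0, 0], [0, 0]]

[[0, 0], [0, 0]]


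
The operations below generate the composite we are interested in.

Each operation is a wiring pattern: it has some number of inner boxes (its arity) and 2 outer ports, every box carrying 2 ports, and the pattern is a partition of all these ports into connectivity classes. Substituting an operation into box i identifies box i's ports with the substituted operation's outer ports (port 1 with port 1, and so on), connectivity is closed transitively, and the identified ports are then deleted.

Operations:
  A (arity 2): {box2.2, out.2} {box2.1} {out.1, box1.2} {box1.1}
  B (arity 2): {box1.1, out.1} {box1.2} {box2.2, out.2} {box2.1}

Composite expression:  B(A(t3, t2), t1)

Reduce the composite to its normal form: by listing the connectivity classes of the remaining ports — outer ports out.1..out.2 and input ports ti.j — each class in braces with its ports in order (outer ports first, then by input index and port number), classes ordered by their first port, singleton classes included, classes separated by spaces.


{out.1, t3.2} {out.2, t1.2} {t1.1} {t2.1} {t2.2} {t3.1}

Reachability decides: close wires over B-identified ports.
composing A on (t3, t2), with out.j its own outer ports: {out.1, t3.2} {out.2, t2.2} {t2.1} {t3.1}
composing B on (t3, t2, t1), with out.j its own outer ports: {out.1, t3.2} {out.2, t1.2} {t1.1} {t2.1} {t2.2} {t3.1}


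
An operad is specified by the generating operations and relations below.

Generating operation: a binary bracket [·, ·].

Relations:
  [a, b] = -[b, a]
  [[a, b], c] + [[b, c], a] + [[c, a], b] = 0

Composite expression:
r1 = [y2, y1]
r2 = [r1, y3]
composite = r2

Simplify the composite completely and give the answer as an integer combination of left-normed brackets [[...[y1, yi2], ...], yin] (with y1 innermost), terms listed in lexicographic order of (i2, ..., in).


-[[y1, y2], y3]

Antisymmetry and Jacobi reduce to y1-anchored left-normed brackets.
Composite bracket: [[y2, y1], y3]
Expanding via [a, b] = ab - ba: 4 signed words (2^2 = 4).
The y1-initial words carry the normal form:
  word y1y2y3 has sign -1, contributing -[[y1, y2], y3]


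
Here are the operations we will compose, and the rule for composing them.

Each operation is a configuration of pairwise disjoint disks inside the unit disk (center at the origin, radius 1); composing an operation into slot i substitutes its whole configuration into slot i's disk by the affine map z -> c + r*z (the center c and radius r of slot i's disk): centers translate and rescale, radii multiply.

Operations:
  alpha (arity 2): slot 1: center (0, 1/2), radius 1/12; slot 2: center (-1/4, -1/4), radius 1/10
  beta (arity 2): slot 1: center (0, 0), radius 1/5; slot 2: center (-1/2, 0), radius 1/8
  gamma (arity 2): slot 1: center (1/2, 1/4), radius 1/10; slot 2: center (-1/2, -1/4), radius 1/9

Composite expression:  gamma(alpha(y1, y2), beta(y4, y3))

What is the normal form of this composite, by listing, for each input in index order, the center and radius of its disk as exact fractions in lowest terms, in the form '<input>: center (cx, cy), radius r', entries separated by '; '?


y1: center (1/2, 3/10), radius 1/120; y2: center (19/40, 9/40), radius 1/100; y3: center (-5/9, -1/4), radius 1/72; y4: center (-1/2, -1/4), radius 1/45


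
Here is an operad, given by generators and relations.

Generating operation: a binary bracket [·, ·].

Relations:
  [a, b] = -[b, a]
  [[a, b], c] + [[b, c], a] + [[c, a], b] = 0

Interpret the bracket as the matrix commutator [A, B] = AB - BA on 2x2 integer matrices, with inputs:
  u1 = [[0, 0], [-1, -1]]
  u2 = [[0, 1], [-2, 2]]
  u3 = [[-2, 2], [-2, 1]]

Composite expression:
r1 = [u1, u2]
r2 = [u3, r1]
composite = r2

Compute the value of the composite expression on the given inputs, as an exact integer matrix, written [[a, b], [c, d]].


[u1, u2] = [[1, 1], [4, -1]]
[u3, [u1, u2]] = [[10, -7], [8, -10]]

[[10, -7], [8, -10]]


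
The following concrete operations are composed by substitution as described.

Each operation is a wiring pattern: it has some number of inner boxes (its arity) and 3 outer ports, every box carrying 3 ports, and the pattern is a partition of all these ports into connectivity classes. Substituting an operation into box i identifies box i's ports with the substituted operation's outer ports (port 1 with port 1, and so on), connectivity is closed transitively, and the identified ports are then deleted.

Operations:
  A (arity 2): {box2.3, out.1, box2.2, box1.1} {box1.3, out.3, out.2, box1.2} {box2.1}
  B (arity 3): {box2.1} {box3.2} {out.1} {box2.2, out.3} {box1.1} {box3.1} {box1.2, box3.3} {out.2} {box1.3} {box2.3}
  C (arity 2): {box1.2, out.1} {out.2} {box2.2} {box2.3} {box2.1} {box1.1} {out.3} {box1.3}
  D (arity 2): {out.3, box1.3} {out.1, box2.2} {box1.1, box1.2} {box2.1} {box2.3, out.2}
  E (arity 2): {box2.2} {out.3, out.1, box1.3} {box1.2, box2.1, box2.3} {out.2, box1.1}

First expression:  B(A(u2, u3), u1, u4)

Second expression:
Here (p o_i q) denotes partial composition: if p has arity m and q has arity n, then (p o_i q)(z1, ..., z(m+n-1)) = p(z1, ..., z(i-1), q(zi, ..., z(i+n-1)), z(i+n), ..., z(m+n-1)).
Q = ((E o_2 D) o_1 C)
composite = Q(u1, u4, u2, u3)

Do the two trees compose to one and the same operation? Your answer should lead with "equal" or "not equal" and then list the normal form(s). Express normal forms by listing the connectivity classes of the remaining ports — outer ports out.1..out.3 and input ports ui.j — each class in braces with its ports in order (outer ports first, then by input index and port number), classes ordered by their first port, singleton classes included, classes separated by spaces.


not equal — first {out.1} {out.2} {out.3, u1.2} {u1.1} {u1.3} {u2.1, u3.2, u3.3} {u2.2, u2.3, u4.3} {u3.1} {u4.1} {u4.2}, second {out.1, out.3} {out.2, u1.2} {u1.1} {u1.3} {u2.1, u2.2} {u2.3, u3.2} {u3.1} {u3.3} {u4.1} {u4.2} {u4.3}

In normal form, the first expression is {out.1} {out.2} {out.3, u1.2} {u1.1} {u1.3} {u2.1, u3.2, u3.3} {u2.2, u2.3, u4.3} {u3.1} {u4.1} {u4.2}
In normal form, the second expression is {out.1, out.3} {out.2, u1.2} {u1.1} {u1.3} {u2.1, u2.2} {u2.3, u3.2} {u3.1} {u3.3} {u4.1} {u4.2} {u4.3}
The normal forms differ: not equal.


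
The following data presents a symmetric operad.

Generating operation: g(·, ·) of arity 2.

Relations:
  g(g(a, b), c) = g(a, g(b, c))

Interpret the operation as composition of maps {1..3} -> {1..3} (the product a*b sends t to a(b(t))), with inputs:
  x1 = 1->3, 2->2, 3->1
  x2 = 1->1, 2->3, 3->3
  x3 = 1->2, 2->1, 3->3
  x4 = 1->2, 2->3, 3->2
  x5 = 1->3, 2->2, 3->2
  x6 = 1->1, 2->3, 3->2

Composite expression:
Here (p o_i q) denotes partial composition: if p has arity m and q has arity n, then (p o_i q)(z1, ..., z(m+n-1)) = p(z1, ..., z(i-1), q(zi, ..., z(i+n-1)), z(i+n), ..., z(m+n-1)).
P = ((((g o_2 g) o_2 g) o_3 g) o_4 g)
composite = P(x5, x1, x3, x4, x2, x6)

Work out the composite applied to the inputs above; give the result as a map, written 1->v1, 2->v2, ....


g(x4, x2) = 1->2, 2->2, 3->2
g(x3, g(x4, x2)) = 1->1, 2->1, 3->1
g(x1, g(x3, g(x4, x2))) = 1->3, 2->3, 3->3
g(g(x1, g(x3, g(x4, x2))), x6) = 1->3, 2->3, 3->3
g(x5, g(g(x1, g(x3, g(x4, x2))), x6)) = 1->2, 2->2, 3->2

1->2, 2->2, 3->2


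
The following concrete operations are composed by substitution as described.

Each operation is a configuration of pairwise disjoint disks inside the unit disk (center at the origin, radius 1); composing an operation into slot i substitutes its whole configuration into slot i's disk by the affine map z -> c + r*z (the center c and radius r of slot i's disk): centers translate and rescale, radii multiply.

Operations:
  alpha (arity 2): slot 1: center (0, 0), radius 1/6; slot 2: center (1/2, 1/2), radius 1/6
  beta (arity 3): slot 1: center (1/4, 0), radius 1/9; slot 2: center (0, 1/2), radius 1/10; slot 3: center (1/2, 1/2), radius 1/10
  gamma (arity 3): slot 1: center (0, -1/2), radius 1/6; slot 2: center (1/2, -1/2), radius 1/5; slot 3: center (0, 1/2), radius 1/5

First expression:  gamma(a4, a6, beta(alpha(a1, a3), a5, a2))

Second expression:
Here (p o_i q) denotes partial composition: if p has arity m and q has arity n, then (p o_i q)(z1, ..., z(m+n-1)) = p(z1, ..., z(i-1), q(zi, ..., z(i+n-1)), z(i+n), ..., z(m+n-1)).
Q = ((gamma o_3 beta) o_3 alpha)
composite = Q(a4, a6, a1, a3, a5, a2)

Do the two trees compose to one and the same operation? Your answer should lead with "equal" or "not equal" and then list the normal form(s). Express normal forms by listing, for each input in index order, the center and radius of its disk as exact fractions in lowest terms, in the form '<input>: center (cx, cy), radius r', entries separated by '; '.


equal: each reduces to a1: center (1/20, 1/2), radius 1/270; a2: center (1/10, 3/5), radius 1/50; a3: center (11/180, 23/45), radius 1/270; a4: center (0, -1/2), radius 1/6; a5: center (0, 3/5), radius 1/50; a6: center (1/2, -1/2), radius 1/5


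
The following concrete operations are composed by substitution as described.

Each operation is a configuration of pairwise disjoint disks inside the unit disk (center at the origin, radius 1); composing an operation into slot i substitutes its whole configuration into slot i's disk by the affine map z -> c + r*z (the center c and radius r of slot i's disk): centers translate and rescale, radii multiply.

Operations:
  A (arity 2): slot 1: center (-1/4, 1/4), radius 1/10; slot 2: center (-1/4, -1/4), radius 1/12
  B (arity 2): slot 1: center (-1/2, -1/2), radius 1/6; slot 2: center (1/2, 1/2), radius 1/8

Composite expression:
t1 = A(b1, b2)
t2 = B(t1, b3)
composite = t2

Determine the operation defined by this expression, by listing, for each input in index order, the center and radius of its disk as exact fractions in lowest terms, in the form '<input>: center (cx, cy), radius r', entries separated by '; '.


Follow each b-input down from B: c' goes to c + r*c', radius to r*r'.
input b1: composing its 2 substitution steps yields center (-13/24, -11/24), radius 1/60
input b2: composing its 2 substitution steps yields center (-13/24, -13/24), radius 1/72
input b3: composing its 1 substitution step yields center (1/2, 1/2), radius 1/8

b1: center (-13/24, -11/24), radius 1/60; b2: center (-13/24, -13/24), radius 1/72; b3: center (1/2, 1/2), radius 1/8


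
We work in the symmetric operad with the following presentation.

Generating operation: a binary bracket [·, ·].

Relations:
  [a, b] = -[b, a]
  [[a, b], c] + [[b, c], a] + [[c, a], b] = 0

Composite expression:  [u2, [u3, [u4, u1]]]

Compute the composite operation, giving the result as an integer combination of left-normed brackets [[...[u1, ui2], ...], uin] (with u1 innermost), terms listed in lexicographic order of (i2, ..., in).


Skip Jacobi rewriting: expand, keep u1-initial words, read off terms.
Composite bracket: [u2, [u3, [u4, u1]]]
Applying ab - ba throughout gives 8 signed words (2^3 = 8).
Coefficients come from the u1-initial words:
  the word u1u4u3u2 carries sign -1 and contributes -[[[u1, u4], u3], u2]

-[[[u1, u4], u3], u2]


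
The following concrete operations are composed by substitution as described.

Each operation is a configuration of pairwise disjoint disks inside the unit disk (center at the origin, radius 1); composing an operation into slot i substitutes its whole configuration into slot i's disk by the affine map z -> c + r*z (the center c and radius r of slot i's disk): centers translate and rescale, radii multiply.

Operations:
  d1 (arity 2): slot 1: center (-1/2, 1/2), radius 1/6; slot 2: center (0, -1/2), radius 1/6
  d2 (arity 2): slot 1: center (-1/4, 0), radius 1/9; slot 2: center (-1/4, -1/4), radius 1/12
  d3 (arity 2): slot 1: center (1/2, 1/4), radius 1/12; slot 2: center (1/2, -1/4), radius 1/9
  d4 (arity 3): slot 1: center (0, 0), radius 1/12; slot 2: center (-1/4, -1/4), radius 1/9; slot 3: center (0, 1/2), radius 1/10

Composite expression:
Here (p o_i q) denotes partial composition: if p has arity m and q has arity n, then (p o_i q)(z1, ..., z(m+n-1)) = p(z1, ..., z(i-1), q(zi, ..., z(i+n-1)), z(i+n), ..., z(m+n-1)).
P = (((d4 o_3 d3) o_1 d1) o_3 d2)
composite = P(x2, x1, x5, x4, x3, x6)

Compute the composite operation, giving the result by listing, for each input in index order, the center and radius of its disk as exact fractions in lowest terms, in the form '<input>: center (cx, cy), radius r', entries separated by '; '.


x1: center (0, -1/24), radius 1/72; x2: center (-1/24, 1/24), radius 1/72; x3: center (1/20, 21/40), radius 1/120; x4: center (-5/18, -5/18), radius 1/108; x5: center (-5/18, -1/4), radius 1/81; x6: center (1/20, 19/40), radius 1/90

Only the slot chain above each x matters under d4; compose those maps.
x2 passes through 2 substitutions, ending at center (-1/24, 1/24), radius 1/72
x1 passes through 2 substitutions, ending at center (0, -1/24), radius 1/72
x5 passes through 2 substitutions, ending at center (-5/18, -1/4), radius 1/81
x4 passes through 2 substitutions, ending at center (-5/18, -5/18), radius 1/108
x3 passes through 2 substitutions, ending at center (1/20, 21/40), radius 1/120
x6 passes through 2 substitutions, ending at center (1/20, 19/40), radius 1/90


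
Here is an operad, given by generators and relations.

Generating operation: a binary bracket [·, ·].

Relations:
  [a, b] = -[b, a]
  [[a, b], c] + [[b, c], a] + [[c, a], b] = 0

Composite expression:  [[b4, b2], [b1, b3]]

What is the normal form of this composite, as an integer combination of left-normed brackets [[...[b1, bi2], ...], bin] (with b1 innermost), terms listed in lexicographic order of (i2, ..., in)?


A multilinear Lie element is pinned by b1-initial words (b1 innermost).
Composite bracket: [[b4, b2], [b1, b3]]
Expanding via [a, b] = ab - ba: 8 signed words (2^3 = 8).
Words beginning with b1 determine it all:
  b1b3b2b4 appears with sign +1, giving the term +[[[b1, b3], b2], b4]
  b1b3b4b2 appears with sign -1, giving the term -[[[b1, b3], b4], b2]

[[[b1, b3], b2], b4] - [[[b1, b3], b4], b2]


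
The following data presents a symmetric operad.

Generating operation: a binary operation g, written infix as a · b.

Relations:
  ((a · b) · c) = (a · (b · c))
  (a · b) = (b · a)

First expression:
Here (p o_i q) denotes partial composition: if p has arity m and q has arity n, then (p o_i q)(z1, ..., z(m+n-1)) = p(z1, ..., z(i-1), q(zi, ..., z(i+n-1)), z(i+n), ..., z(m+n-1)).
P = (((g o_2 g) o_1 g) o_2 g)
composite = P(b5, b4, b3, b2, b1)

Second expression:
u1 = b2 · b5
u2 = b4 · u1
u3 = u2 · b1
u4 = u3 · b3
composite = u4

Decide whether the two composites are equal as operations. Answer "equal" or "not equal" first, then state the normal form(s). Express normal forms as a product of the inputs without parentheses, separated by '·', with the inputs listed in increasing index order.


equal; the common form is b1 · b2 · b3 · b4 · b5

The first composite normalizes to b1 · b2 · b3 · b4 · b5
The second composite normalizes to b1 · b2 · b3 · b4 · b5
Same normal form: equal.


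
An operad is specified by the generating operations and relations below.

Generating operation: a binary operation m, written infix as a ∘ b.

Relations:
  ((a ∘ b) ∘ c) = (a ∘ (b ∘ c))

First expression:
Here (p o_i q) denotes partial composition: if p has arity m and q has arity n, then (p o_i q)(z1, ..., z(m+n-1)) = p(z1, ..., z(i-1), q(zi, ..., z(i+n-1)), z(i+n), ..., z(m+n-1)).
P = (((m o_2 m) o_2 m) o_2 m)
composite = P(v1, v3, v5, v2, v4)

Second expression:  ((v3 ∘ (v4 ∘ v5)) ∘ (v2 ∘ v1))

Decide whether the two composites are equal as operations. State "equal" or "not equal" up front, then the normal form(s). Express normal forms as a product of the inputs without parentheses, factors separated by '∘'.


The first expression reduces to v1 ∘ v3 ∘ v5 ∘ v2 ∘ v4
The second expression reduces to v3 ∘ v4 ∘ v5 ∘ v2 ∘ v1
They disagree, so not equal.

not equal; first: v1 ∘ v3 ∘ v5 ∘ v2 ∘ v4; second: v3 ∘ v4 ∘ v5 ∘ v2 ∘ v1


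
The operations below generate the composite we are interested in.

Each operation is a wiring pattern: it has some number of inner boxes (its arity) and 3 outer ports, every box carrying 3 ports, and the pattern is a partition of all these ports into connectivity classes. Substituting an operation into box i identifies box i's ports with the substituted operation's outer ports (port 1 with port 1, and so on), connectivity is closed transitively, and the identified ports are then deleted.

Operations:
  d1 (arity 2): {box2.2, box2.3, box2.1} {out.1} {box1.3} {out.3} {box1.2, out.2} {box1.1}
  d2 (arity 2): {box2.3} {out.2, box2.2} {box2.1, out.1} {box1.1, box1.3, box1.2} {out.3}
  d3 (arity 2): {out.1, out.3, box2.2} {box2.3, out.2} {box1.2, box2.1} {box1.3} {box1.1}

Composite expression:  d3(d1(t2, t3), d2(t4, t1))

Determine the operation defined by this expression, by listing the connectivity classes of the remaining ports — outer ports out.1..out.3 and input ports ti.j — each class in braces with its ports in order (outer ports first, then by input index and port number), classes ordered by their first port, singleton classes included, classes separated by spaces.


{out.1, out.3, t1.2} {out.2} {t1.1, t2.2} {t1.3} {t2.1} {t2.3} {t3.1, t3.2, t3.3} {t4.1, t4.2, t4.3}

After gluing at d3, chains via deleted ports link the t-ports.
stage d1: inputs (t2, t3), connectivity {out.1} {out.2, t2.2} {out.3} {t2.1} {t2.3} {t3.1, t3.2, t3.3}, out.j its boundary
stage d2: inputs (t4, t1), connectivity {out.1, t1.1} {out.2, t1.2} {out.3} {t1.3} {t4.1, t4.2, t4.3}, out.j its boundary
stage d3: inputs (t2, t3, t4, t1), connectivity {out.1, out.3, t1.2} {out.2} {t1.1, t2.2} {t1.3} {t2.1} {t2.3} {t3.1, t3.2, t3.3} {t4.1, t4.2, t4.3}, out.j its boundary


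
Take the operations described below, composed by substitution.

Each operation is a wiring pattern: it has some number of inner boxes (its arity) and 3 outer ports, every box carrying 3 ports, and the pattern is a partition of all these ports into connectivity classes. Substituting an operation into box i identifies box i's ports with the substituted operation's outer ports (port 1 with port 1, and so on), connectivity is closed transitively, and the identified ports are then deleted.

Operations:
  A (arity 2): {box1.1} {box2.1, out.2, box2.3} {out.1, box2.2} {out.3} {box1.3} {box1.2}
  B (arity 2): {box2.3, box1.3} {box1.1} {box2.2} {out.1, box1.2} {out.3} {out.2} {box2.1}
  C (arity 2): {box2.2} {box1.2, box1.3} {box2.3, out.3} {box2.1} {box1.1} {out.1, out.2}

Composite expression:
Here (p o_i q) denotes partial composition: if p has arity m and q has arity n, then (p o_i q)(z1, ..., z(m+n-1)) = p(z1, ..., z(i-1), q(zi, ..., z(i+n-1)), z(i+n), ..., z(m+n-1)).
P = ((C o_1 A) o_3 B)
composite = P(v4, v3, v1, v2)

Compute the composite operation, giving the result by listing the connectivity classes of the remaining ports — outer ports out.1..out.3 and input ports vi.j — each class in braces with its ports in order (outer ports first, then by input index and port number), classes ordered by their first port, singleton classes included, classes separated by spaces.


{out.1, out.2} {out.3} {v1.1} {v1.2} {v1.3, v2.3} {v2.1} {v2.2} {v3.1, v3.3} {v3.2} {v4.1} {v4.2} {v4.3}

Two ports join when wires chain via C-identified ports.
stage A: inputs (v4, v3), connectivity {out.1, v3.2} {out.2, v3.1, v3.3} {out.3} {v4.1} {v4.2} {v4.3}, out.j its boundary
stage B: inputs (v1, v2), connectivity {out.1, v1.2} {out.2} {out.3} {v1.1} {v1.3, v2.3} {v2.1} {v2.2}, out.j its boundary
stage C: inputs (v4, v3, v1, v2), connectivity {out.1, out.2} {out.3} {v1.1} {v1.2} {v1.3, v2.3} {v2.1} {v2.2} {v3.1, v3.3} {v3.2} {v4.1} {v4.2} {v4.3}, out.j its boundary


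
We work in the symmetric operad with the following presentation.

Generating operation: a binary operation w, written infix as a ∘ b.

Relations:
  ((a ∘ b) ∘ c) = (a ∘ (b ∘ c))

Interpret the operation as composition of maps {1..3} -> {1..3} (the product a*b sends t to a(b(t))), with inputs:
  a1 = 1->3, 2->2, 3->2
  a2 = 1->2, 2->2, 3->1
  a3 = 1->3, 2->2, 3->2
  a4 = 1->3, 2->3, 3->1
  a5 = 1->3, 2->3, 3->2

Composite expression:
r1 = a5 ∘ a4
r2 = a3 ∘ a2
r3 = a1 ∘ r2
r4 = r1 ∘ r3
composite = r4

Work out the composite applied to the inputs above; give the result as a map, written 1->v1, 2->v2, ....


(a5 ∘ a4) = 1->2, 2->2, 3->3
(a3 ∘ a2) = 1->2, 2->2, 3->3
(a1 ∘ (a3 ∘ a2)) = 1->2, 2->2, 3->2
((a5 ∘ a4) ∘ (a1 ∘ (a3 ∘ a2))) = 1->2, 2->2, 3->2

1->2, 2->2, 3->2


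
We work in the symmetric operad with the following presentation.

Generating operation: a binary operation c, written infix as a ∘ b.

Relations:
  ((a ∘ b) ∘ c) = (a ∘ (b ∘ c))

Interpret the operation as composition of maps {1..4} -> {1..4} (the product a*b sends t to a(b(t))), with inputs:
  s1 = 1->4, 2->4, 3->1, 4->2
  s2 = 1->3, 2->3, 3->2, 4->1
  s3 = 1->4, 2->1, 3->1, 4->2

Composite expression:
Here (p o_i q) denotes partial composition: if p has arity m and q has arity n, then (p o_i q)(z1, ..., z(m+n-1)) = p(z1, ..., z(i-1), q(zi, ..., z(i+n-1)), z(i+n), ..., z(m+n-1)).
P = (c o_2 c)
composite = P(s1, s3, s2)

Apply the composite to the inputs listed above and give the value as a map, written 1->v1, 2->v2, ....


1->4, 2->4, 3->4, 4->2


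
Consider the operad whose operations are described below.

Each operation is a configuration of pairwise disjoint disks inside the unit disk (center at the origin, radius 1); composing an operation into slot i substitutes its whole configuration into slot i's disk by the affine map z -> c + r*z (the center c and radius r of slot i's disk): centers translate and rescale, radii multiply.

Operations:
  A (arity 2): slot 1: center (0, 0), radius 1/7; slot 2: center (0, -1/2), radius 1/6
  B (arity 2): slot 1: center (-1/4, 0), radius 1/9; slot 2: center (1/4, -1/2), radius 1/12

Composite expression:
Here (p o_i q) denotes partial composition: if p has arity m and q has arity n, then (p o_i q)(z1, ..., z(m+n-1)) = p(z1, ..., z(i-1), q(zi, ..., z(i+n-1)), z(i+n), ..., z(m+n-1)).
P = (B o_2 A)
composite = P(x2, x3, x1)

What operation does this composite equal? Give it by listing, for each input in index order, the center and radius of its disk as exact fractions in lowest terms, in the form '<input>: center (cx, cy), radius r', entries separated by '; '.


Each x-disk chains the slot maps above it in B; radii multiply.
tracing x2 down its 1-map path: center (-1/4, 0), radius 1/9
tracing x3 down its 2-map path: center (1/4, -1/2), radius 1/84
tracing x1 down its 2-map path: center (1/4, -13/24), radius 1/72

x1: center (1/4, -13/24), radius 1/72; x2: center (-1/4, 0), radius 1/9; x3: center (1/4, -1/2), radius 1/84


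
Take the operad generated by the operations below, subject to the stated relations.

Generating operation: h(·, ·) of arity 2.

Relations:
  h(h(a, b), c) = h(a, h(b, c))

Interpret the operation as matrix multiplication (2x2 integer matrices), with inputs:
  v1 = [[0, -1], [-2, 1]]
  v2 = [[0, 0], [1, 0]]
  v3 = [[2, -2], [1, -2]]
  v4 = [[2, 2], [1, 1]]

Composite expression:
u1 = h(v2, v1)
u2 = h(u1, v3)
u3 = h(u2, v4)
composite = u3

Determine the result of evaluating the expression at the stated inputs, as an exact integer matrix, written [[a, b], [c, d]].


[[0, 0], [0, 0]]

h(v2, v1) = [[0, 0], [0, -1]]
h(h(v2, v1), v3) = [[0, 0], [-1, 2]]
h(h(h(v2, v1), v3), v4) = [[0, 0], [0, 0]]


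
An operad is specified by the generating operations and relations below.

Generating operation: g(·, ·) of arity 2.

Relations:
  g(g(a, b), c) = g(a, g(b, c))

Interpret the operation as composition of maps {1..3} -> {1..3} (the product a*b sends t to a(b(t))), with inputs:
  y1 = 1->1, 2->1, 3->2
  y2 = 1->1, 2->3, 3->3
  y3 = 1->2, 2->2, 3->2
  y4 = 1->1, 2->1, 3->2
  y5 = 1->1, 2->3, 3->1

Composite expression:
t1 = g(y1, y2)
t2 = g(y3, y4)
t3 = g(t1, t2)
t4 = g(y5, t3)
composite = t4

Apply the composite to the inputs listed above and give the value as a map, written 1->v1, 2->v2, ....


1->3, 2->3, 3->3


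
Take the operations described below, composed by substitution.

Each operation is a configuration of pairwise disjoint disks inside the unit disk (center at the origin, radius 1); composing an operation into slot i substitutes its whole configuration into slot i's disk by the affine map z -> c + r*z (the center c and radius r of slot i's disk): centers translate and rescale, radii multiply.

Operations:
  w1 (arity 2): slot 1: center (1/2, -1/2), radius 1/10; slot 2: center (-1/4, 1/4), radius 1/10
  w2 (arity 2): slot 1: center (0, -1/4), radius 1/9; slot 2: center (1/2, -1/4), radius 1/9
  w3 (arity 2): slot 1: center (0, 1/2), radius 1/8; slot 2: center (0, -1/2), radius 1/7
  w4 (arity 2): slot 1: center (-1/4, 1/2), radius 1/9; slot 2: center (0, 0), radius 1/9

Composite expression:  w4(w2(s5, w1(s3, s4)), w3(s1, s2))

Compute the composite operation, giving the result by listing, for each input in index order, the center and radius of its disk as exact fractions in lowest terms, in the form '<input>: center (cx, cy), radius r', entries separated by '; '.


s1: center (0, 1/18), radius 1/72; s2: center (0, -1/18), radius 1/63; s3: center (-61/324, 151/324), radius 1/810; s4: center (-16/81, 77/162), radius 1/810; s5: center (-1/4, 17/36), radius 1/81


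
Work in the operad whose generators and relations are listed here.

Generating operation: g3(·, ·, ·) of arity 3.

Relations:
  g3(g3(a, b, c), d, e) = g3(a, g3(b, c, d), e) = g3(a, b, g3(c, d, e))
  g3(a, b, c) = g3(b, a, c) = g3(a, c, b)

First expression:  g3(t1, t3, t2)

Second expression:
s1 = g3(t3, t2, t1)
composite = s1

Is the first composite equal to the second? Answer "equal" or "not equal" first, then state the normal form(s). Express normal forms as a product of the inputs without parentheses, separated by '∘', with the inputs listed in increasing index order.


equal: each reduces to t1 ∘ t2 ∘ t3

The first composite normalizes to t1 ∘ t2 ∘ t3
The second composite normalizes to t1 ∘ t2 ∘ t3
Same normal form: equal.


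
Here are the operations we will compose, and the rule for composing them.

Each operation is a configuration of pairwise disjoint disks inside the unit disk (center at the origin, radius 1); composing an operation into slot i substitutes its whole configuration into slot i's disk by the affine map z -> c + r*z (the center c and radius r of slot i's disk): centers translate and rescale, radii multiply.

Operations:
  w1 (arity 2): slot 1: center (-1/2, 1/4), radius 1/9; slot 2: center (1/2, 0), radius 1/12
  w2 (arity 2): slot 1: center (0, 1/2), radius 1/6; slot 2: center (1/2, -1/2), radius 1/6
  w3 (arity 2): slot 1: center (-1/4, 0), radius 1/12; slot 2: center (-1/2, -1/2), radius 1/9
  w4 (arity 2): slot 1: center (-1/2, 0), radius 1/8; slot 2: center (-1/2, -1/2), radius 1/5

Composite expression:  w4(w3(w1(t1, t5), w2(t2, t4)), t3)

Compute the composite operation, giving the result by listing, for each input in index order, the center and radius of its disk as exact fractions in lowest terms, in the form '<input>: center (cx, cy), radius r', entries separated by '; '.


Below w4, radii multiply path by path; the t-disk centers shift.
tracing t1 down its 3-map path: center (-103/192, 1/384), radius 1/864
tracing t5 down its 3-map path: center (-101/192, 0), radius 1/1152
tracing t2 down its 3-map path: center (-9/16, -1/18), radius 1/432
tracing t4 down its 3-map path: center (-5/9, -5/72), radius 1/432
tracing t3 down its 1-map path: center (-1/2, -1/2), radius 1/5

t1: center (-103/192, 1/384), radius 1/864; t2: center (-9/16, -1/18), radius 1/432; t3: center (-1/2, -1/2), radius 1/5; t4: center (-5/9, -5/72), radius 1/432; t5: center (-101/192, 0), radius 1/1152


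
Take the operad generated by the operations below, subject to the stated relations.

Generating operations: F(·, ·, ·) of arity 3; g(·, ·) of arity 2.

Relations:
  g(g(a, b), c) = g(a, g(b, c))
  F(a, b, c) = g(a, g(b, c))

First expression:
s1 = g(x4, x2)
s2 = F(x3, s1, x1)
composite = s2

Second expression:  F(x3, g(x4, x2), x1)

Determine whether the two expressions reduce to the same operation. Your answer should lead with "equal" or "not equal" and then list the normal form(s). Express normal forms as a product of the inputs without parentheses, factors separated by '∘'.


equal; both compose to x3 ∘ x4 ∘ x2 ∘ x1

Reducing the first expression gives x3 ∘ x4 ∘ x2 ∘ x1
Reducing the second expression gives x3 ∘ x4 ∘ x2 ∘ x1
Both agree, so they are equal.


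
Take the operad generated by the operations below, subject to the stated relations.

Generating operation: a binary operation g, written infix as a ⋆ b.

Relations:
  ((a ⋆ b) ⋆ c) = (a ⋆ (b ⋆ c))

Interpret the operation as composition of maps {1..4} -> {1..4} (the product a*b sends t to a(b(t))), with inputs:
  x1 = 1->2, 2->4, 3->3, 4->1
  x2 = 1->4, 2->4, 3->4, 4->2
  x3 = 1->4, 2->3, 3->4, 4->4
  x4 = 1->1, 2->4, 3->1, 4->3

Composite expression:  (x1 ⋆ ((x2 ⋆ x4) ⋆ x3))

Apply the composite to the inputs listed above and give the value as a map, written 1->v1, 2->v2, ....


(x2 ⋆ x4) = 1->4, 2->2, 3->4, 4->4
((x2 ⋆ x4) ⋆ x3) = 1->4, 2->4, 3->4, 4->4
(x1 ⋆ ((x2 ⋆ x4) ⋆ x3)) = 1->1, 2->1, 3->1, 4->1

1->1, 2->1, 3->1, 4->1


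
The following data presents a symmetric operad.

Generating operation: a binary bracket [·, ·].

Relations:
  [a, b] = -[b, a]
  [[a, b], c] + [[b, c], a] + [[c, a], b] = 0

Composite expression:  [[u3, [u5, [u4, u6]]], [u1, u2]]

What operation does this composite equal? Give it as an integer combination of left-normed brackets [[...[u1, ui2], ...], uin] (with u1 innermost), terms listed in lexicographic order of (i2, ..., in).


[[[[[u1, u2], u3], u4], u6], u5] - [[[[[u1, u2], u3], u5], u4], u6] + [[[[[u1, u2], u3], u5], u6], u4] - [[[[[u1, u2], u3], u6], u4], u5] - [[[[[u1, u2], u4], u6], u5], u3] + [[[[[u1, u2], u5], u4], u6], u3] - [[[[[u1, u2], u5], u6], u4], u3] + [[[[[u1, u2], u6], u4], u5], u3]


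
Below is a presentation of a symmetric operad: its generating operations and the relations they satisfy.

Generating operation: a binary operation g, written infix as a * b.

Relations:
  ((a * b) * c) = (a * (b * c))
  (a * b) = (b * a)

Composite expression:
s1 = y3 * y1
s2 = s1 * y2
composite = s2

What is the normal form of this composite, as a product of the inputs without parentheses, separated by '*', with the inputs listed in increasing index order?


Reordering under g is free, so list the y-inputs canonically.
(y3 * y1) unparenthesizes to y3 * y1
((y3 * y1) * y2) unparenthesizes to y3 * y1 * y2
the factors in increasing index order: y1 * y2 * y3

y1 * y2 * y3


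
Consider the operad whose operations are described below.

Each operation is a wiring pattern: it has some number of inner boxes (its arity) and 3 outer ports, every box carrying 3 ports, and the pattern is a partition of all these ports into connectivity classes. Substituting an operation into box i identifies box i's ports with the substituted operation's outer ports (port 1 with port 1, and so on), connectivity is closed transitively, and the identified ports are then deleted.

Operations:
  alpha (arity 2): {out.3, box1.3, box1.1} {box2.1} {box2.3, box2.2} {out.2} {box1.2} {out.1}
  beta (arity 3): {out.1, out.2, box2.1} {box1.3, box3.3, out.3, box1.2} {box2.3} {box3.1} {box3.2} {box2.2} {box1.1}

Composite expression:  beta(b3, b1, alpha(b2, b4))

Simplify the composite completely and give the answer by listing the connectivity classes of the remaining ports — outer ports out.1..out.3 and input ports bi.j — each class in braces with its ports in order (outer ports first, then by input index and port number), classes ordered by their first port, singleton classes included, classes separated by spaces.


{out.1, out.2, b1.1} {out.3, b2.1, b2.3, b3.2, b3.3} {b1.2} {b1.3} {b2.2} {b3.1} {b4.1} {b4.2, b4.3}


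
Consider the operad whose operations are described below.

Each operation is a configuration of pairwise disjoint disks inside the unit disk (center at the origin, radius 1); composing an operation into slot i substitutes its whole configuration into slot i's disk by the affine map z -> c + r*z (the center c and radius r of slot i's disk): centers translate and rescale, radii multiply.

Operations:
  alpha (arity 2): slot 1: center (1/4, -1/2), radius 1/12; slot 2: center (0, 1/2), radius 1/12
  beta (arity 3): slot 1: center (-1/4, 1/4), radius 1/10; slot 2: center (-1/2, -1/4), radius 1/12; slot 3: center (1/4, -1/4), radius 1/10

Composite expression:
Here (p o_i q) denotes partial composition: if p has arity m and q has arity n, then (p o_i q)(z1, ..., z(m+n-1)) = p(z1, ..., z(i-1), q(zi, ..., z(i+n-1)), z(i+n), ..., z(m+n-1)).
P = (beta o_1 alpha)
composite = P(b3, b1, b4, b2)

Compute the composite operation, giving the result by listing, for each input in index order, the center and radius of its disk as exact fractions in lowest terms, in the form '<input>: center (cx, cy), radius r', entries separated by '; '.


b1: center (-1/4, 3/10), radius 1/120; b2: center (1/4, -1/4), radius 1/10; b3: center (-9/40, 1/5), radius 1/120; b4: center (-1/2, -1/4), radius 1/12

Nesting under beta composes maps z -> c + r*z down each b-path.
b3 passes through 2 substitutions, ending at center (-9/40, 1/5), radius 1/120
b1 passes through 2 substitutions, ending at center (-1/4, 3/10), radius 1/120
b4 passes through 1 substitution, ending at center (-1/2, -1/4), radius 1/12
b2 passes through 1 substitution, ending at center (1/4, -1/4), radius 1/10
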